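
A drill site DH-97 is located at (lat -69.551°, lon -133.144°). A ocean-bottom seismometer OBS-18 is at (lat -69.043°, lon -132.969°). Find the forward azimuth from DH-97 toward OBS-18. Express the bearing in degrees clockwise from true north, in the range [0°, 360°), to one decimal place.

Δλ = 0.1750°
y = sin Δλ · cos φ₂ = 0.001092
x = cos φ₁ sin φ₂ − sin φ₁ cos φ₂ cos Δλ = 0.008865
θ = atan2(y, x) = 7.0254° → 7.0254° (mod 360°)

7.0°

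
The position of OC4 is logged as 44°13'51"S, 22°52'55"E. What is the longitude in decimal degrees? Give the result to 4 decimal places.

22.8819°E

22° + 52′/60 + 55″/3600 = 22 + 0.86667 + 0.01528 = 22.8819°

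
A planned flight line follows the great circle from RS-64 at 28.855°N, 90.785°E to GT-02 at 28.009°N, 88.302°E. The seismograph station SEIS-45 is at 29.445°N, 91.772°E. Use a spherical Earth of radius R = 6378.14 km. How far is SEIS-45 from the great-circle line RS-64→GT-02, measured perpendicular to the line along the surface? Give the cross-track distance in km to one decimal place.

δ₁₃ = central angle RS-64→SEIS-45 = 0.018231 rad  (haversine)
θ₁₃ = bearing RS-64→SEIS-45 = 55.370°,  θ₁₂ = bearing RS-64→GT-02 = 249.416°
dₓₜ = R·arcsin(sin δ₁₃ · sin(θ₁₃ − θ₁₂)) = 6378.14·arcsin(0.01823·sin(-194.045°)) = 28.218 km
|dₓₜ| = 28.218 km

28.2 km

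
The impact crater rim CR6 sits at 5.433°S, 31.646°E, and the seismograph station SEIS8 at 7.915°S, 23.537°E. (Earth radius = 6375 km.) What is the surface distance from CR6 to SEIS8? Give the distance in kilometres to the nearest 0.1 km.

Δφ = -2.4820°,  Δλ = -8.1090°
a = sin²(Δφ/2) + cos φ₁ cos φ₂ sin²(Δλ/2) = 0.005398
c = 2·arcsin(√a) = 0.147081 rad = 8.4271°
d = R·c = 6375 × 0.147081 = 937.6 km

937.6 km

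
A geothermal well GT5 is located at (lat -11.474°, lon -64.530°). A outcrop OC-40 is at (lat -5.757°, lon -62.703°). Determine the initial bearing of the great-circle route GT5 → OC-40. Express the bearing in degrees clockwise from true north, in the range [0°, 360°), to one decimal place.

Δλ = 1.8270°
y = sin Δλ · cos φ₂ = 0.031721
x = cos φ₁ sin φ₂ − sin φ₁ cos φ₂ cos Δλ = 0.099514
θ = atan2(y, x) = 17.6801° → 17.6801° (mod 360°)

17.7°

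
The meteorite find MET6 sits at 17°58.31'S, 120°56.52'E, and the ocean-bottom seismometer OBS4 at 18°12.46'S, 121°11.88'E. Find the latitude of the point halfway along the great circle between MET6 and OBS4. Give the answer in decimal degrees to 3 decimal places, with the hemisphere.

MET6: φ = -17.97183°, λ = +120.94200°
OBS4: φ = -18.20767°, λ = +121.19800°
Bx = cos φ₂ cos Δλ = 0.949921,  By = cos φ₂ sin Δλ = 0.004244
φₘ = atan2(sin φ₁ + sin φ₂, √((cos φ₁ + Bx)² + By²)) = -18.08979°
λₘ = λ₁ + atan2(By, cos φ₁ + Bx) = 121.06991°

18.090°S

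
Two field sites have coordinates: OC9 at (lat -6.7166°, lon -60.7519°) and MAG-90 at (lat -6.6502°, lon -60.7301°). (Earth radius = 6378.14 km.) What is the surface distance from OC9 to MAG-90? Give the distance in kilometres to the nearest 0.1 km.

7.8 km

Δφ = 0.0664°,  Δλ = 0.0218°
a = sin²(Δφ/2) + cos φ₁ cos φ₂ sin²(Δλ/2) = 0.000000
c = 2·arcsin(√a) = 0.001219 rad = 0.0698°
d = R·c = 6378.14 × 0.001219 = 7.8 km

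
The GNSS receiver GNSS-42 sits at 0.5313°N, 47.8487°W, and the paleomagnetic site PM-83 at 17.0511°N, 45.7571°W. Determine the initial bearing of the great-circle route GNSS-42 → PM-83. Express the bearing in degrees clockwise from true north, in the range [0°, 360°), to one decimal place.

Δλ = 2.0916°
y = sin Δλ · cos φ₂ = 0.034893
x = cos φ₁ sin φ₂ − sin φ₁ cos φ₂ cos Δλ = 0.284353
θ = atan2(y, x) = 6.9958° → 6.9958° (mod 360°)

7.0°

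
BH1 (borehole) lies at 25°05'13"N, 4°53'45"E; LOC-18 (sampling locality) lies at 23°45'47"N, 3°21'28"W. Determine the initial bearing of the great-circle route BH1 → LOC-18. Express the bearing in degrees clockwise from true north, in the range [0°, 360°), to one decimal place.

BH1: φ = +25.08694°, λ = +4.89583°
LOC-18: φ = +23.76306°, λ = -3.35778°
Δλ = -8.2536°
y = sin Δλ · cos φ₂ = -0.131384
x = cos φ₁ sin φ₂ − sin φ₁ cos φ₂ cos Δλ = -0.019085
θ = atan2(y, x) = -98.2650° → 261.7350° (mod 360°)

261.7°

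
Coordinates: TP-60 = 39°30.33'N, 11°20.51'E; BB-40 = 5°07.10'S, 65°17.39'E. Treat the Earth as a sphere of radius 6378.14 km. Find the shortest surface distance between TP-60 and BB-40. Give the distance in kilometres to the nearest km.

7425 km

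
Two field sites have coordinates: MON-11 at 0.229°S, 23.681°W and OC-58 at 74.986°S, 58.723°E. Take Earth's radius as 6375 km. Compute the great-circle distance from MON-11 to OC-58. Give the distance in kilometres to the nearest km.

9771 km

Δφ = -74.7570°,  Δλ = 82.4040°
a = sin²(Δφ/2) + cos φ₁ cos φ₂ sin²(Δλ/2) = 0.480948
c = 2·arcsin(√a) = 1.532683 rad = 87.8163°
d = R·c = 6375 × 1.532683 = 9770.9 km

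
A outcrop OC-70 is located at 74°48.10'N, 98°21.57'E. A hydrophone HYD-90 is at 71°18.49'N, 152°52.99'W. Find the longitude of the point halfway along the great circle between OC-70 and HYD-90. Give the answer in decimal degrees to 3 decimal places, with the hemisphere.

160.691°E

OC-70: φ = +74.80167°, λ = +98.35950°
HYD-90: φ = +71.30817°, λ = -152.88317°
Bx = cos φ₂ cos Δλ = -0.103053,  By = cos φ₂ sin Δλ = 0.303457
φₘ = atan2(sin φ₁ + sin φ₂, √((cos φ₁ + Bx)² + By²)) = 79.84164°
λₘ = λ₁ + atan2(By, cos φ₁ + Bx) = 160.69067°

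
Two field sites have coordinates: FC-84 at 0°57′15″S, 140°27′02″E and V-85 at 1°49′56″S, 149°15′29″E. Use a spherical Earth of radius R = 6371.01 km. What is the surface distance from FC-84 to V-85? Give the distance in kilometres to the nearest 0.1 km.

983.9 km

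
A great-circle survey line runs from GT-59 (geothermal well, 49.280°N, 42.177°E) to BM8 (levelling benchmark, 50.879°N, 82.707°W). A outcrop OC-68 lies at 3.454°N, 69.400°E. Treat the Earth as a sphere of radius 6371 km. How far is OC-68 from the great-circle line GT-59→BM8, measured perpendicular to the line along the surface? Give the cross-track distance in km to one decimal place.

δ₁₃ = central angle GT-59→OC-68 = 0.896036 rad  (haversine)
θ₁₃ = bearing GT-59→OC-68 = 144.213°,  θ₁₂ = bearing GT-59→BM8 = 326.420°
dₓₜ = R·arcsin(sin δ₁₃ · sin(θ₁₃ − θ₁₂)) = 6371·arcsin(0.78086·sin(-182.207°)) = 191.584 km
|dₓₜ| = 191.584 km

191.6 km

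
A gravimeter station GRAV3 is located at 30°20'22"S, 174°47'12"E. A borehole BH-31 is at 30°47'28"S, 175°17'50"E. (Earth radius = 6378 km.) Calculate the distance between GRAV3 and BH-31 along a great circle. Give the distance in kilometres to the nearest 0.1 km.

70.2 km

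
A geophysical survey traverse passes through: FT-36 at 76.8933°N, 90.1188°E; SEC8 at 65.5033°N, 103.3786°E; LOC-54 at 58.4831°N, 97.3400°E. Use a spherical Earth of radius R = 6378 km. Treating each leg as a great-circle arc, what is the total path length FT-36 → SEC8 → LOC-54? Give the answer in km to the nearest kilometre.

2188 km

FT-36→SEC8: c = 0.211110 rad, d = 1346.46 km
SEC8→LOC-54: c = 0.132002 rad, d = 841.91 km
Total = 1346.46 + 841.91 = 2188.37 km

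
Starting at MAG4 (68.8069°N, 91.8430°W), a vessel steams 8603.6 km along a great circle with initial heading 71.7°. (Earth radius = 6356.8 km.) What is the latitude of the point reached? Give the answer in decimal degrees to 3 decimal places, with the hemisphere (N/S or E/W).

18.174°N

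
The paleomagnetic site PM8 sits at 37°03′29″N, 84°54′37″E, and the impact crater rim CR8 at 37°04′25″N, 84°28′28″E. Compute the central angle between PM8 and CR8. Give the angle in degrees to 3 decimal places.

0.348°

PM8: φ = +37.05806°, λ = +84.91028°
CR8: φ = +37.07361°, λ = +84.47444°
Δφ = 0.0156°,  Δλ = -0.4358°
a = sin²(Δφ/2) + cos φ₁ cos φ₂ sin²(Δλ/2) = 0.000009
c = 2·arcsin(√a) = 0.006076 rad = 0.3481°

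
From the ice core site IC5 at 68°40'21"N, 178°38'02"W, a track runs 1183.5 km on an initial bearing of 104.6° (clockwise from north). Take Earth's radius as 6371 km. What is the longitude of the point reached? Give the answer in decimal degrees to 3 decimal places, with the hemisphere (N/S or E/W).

IC5: φ = +68.67250°, λ = -178.63389°
δ = d/R = 1183.5/6371 = 0.185764 rad
φ₂ = arcsin(sin φ₁ cos δ + cos φ₁ sin δ cos θ)
   = arcsin(0.93152·0.98280 + 0.36370·0.18470·-0.25207) = 63.96916°
λ₂ = λ₁ + atan2(sin θ sin δ cos φ₁, cos δ − sin φ₁ sin φ₂) = -154.60034°

154.600°W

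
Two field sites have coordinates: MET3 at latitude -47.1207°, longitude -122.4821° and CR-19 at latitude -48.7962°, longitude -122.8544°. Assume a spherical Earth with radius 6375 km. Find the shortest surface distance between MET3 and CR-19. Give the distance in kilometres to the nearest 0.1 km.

188.5 km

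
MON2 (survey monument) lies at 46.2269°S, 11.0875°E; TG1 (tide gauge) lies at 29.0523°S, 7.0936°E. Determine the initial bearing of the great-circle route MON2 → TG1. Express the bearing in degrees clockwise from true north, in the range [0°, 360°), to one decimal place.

Δλ = -3.9939°
y = sin Δλ · cos φ₂ = -0.060887
x = cos φ₁ sin φ₂ − sin φ₁ cos φ₂ cos Δλ = 0.293752
θ = atan2(y, x) = -11.7100° → 348.2900° (mod 360°)

348.3°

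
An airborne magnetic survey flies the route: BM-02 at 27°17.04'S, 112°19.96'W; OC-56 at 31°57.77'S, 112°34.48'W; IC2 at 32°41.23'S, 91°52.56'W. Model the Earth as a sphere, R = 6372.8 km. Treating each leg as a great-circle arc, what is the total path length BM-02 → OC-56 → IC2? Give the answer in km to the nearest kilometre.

BM-02: φ = -27.28400°, λ = -112.33267°
OC-56: φ = -31.96283°, λ = -112.57467°
IC2: φ = -32.68717°, λ = -91.87600°
BM-02→OC-56: c = 0.081743 rad, d = 520.93 km
OC-56→IC2: c = 0.305054 rad, d = 1944.05 km
Total = 520.93 + 1944.05 = 2464.98 km

2465 km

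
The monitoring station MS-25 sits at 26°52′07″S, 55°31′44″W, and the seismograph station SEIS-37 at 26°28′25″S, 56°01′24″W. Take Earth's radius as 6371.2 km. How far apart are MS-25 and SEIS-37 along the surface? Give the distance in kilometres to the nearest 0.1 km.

65.9 km

MS-25: φ = -26.86861°, λ = -55.52889°
SEIS-37: φ = -26.47361°, λ = -56.02333°
Δφ = 0.3950°,  Δλ = -0.4944°
a = sin²(Δφ/2) + cos φ₁ cos φ₂ sin²(Δλ/2) = 0.000027
c = 2·arcsin(√a) = 0.010344 rad = 0.5927°
d = R·c = 6371.2 × 0.010344 = 65.9 km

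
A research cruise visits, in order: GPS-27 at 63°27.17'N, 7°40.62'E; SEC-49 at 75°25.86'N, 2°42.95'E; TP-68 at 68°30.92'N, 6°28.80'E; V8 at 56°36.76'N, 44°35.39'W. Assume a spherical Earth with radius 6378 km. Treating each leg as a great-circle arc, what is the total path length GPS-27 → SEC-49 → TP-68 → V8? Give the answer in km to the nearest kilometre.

GPS-27: φ = +63.45283°, λ = +7.67700°
SEC-49: φ = +75.43100°, λ = +2.71583°
TP-68: φ = +68.51533°, λ = +6.48000°
V8: φ = +56.61267°, λ = -44.58983°
GPS-27→SEC-49: c = 0.211078 rad, d = 1346.26 km
SEC-49→TP-68: c = 0.122341 rad, d = 780.29 km
TP-68→V8: c = 0.442699 rad, d = 2823.53 km
Total = 1346.26 + 780.29 + 2823.53 = 4950.08 km

4950 km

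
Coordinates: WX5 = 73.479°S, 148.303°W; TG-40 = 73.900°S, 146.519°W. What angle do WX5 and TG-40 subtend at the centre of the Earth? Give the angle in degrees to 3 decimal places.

Δφ = -0.4210°,  Δλ = 1.7840°
a = sin²(Δφ/2) + cos φ₁ cos φ₂ sin²(Δλ/2) = 0.000033
c = 2·arcsin(√a) = 0.011421 rad = 0.6544°

0.654°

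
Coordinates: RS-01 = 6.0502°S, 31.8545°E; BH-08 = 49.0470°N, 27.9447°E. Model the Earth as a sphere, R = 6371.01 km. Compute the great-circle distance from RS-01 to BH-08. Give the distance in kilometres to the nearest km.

Δφ = 55.0972°,  Δλ = -3.9098°
a = sin²(Δφ/2) + cos φ₁ cos φ₂ sin²(Δλ/2) = 0.214666
c = 2·arcsin(√a) = 0.963476 rad = 55.2031°
d = R·c = 6371.01 × 0.963476 = 6138.3 km

6138 km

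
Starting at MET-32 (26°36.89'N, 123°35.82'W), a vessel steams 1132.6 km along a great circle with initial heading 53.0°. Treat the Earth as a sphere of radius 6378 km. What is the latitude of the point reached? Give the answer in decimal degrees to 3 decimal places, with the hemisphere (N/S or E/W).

32.411°N

MET-32: φ = +26.61483°, λ = -123.59700°
δ = d/R = 1132.6/6378 = 0.177579 rad
φ₂ = arcsin(sin φ₁ cos δ + cos φ₁ sin δ cos θ)
   = arcsin(0.44799·0.98427 + 0.89404·0.17665·0.60182) = 32.41107°
λ₂ = λ₁ + atan2(sin θ sin δ cos φ₁, cos δ − sin φ₁ sin φ₂) = -113.97727°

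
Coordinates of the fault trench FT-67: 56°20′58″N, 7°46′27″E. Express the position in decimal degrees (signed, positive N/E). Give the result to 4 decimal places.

+56.3494°, +7.7742°

lat: 56.3494° N → +56.3494°
lon: 7.7742° E → +7.7742°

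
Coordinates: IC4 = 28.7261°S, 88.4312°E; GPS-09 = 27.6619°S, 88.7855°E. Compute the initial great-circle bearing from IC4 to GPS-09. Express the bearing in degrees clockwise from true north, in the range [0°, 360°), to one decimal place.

Δλ = 0.3543°
y = sin Δλ · cos φ₂ = 0.005477
x = cos φ₁ sin φ₂ − sin φ₁ cos φ₂ cos Δλ = 0.018565
θ = atan2(y, x) = 16.4370° → 16.4370° (mod 360°)

16.4°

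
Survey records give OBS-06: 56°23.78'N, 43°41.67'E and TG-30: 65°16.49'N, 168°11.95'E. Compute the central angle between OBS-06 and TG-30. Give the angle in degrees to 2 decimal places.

OBS-06: φ = +56.39633°, λ = +43.69450°
TG-30: φ = +65.27483°, λ = +168.19917°
Δφ = 8.8785°,  Δλ = 124.5047°
a = sin²(Δφ/2) + cos φ₁ cos φ₂ sin²(Δλ/2) = 0.187300
c = 2·arcsin(√a) = 0.895153 rad = 51.2885°

51.29°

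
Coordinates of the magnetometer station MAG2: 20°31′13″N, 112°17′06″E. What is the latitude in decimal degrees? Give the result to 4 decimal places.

20.5203°N

20° + 31′/60 + 13″/3600 = 20 + 0.51667 + 0.00361 = 20.5203°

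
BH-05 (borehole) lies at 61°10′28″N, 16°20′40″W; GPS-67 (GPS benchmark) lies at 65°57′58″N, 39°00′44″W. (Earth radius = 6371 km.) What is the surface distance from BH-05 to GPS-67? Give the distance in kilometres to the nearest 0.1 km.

1232.8 km

BH-05: φ = +61.17444°, λ = -16.34444°
GPS-67: φ = +65.96611°, λ = -39.01222°
Δφ = 4.7917°,  Δλ = -22.6678°
a = sin²(Δφ/2) + cos φ₁ cos φ₂ sin²(Δλ/2) = 0.009332
c = 2·arcsin(√a) = 0.193503 rad = 11.0869°
d = R·c = 6371 × 0.193503 = 1232.8 km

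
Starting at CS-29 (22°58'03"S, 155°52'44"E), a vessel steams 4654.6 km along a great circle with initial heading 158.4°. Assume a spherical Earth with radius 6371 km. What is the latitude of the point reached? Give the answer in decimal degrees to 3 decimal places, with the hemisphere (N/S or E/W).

59.529°S

CS-29: φ = -22.96750°, λ = +155.87889°
δ = d/R = 4654.6/6371 = 0.730592 rad
φ₂ = arcsin(sin φ₁ cos δ + cos φ₁ sin δ cos θ)
   = arcsin(-0.39021·0.74478 + 0.92073·0.66731·-0.92978) = -59.52877°
λ₂ = λ₁ + atan2(sin θ sin δ cos φ₁, cos δ − sin φ₁ sin φ₂) = -175.14647°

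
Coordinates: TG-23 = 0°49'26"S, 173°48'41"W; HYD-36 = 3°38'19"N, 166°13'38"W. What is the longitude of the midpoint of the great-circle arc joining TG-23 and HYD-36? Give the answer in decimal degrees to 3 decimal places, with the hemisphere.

170.023°W

TG-23: φ = -0.82389°, λ = -173.81139°
HYD-36: φ = +3.63861°, λ = -166.22722°
Bx = cos φ₂ cos Δλ = 0.989254,  By = cos φ₂ sin Δλ = 0.131716
φₘ = atan2(sin φ₁ + sin φ₂, √((cos φ₁ + Bx)² + By²)) = 1.41045°
λₘ = λ₁ + atan2(By, cos φ₁ + Bx) = -170.02294°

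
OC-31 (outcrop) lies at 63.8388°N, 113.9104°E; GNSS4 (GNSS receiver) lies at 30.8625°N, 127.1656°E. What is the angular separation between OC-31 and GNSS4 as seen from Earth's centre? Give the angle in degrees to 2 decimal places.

Δφ = -32.9763°,  Δλ = 13.2552°
a = sin²(Δφ/2) + cos φ₁ cos φ₂ sin²(Δλ/2) = 0.085594
c = 2·arcsin(√a) = 0.593814 rad = 34.0230°

34.02°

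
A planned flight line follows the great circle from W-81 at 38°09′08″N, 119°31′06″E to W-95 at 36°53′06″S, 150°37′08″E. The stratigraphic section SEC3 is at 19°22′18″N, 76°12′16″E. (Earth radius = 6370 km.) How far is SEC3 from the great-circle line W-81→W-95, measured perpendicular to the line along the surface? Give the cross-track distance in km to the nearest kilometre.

W-81: φ = +38.15222°, λ = +119.51833°
W-95: φ = -36.88500°, λ = +150.61889°
SEC3: φ = +19.37167°, λ = +76.20444°
δ₁₃ = central angle W-81→SEC3 = 0.730737 rad  (haversine)
θ₁₃ = bearing W-81→SEC3 = 255.846°,  θ₁₂ = bearing W-81→W-95 = 155.223°
dₓₜ = R·arcsin(sin δ₁₃ · sin(θ₁₃ − θ₁₂)) = 6370·arcsin(0.66742·sin(100.624°)) = 4557.598 km
|dₓₜ| = 4557.598 km

4558 km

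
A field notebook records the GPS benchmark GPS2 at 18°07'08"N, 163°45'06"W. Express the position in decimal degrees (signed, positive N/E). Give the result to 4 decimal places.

+18.1189°, -163.7517°

lat: 18.1189° N → +18.1189°
lon: 163.7517° W → -163.7517°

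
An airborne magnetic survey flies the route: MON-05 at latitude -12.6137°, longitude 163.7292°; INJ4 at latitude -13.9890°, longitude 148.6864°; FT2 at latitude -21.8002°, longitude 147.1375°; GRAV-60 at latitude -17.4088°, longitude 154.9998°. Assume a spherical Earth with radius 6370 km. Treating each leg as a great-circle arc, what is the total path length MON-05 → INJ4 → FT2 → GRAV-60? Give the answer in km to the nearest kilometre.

3475 km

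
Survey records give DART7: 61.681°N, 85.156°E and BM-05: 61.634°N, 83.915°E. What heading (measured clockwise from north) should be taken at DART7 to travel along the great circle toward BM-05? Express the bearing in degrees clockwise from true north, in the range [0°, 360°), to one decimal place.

Δλ = -1.2410°
y = sin Δλ · cos φ₂ = -0.010290
x = cos φ₁ sin φ₂ − sin φ₁ cos φ₂ cos Δλ = -0.000722
θ = atan2(y, x) = -94.0148° → 265.9852° (mod 360°)

266.0°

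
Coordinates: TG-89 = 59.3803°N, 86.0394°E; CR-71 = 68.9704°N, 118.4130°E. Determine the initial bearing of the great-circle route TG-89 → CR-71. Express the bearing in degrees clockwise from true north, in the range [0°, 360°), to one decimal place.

Δλ = 32.3736°
y = sin Δλ · cos φ₂ = 0.192142
x = cos φ₁ sin φ₂ − sin φ₁ cos φ₂ cos Δλ = 0.214596
θ = atan2(y, x) = 41.8402° → 41.8402° (mod 360°)

41.8°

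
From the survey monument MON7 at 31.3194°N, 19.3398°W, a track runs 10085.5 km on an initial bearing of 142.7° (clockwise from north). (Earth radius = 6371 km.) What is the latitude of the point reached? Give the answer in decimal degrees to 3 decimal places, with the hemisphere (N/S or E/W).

δ = d/R = 10085.5/6371 = 1.583032 rad
φ₂ = arcsin(sin φ₁ cos δ + cos φ₁ sin δ cos θ)
   = arcsin(0.51981·-0.01224 + 0.85428·0.99993·-0.79547) = -43.30397°
λ₂ = λ₁ + atan2(sin θ sin δ cos φ₁, cos δ − sin φ₁ sin φ₂) = 37.03250°

43.304°S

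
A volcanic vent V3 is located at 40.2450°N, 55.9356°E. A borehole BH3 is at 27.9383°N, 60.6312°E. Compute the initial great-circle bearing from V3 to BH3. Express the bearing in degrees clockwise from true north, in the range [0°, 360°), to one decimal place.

Δλ = 4.6956°
y = sin Δλ · cos φ₂ = 0.072321
x = cos φ₁ sin φ₂ − sin φ₁ cos φ₂ cos Δλ = -0.211229
θ = atan2(y, x) = 161.0997° → 161.0997° (mod 360°)

161.1°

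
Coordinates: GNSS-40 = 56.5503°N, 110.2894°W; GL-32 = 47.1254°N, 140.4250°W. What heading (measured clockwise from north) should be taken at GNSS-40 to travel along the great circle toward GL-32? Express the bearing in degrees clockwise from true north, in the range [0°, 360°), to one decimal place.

255.7°

Δλ = -30.1356°
y = sin Δλ · cos φ₂ = -0.341592
x = cos φ₁ sin φ₂ − sin φ₁ cos φ₂ cos Δλ = -0.087024
θ = atan2(y, x) = -104.2926° → 255.7074° (mod 360°)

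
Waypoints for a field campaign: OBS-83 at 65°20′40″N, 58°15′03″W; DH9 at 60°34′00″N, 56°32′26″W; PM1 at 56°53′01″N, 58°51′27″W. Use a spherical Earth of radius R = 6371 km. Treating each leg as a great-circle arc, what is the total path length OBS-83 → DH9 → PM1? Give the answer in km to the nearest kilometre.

OBS-83: φ = +65.34444°, λ = -58.25083°
DH9: φ = +60.56667°, λ = -56.54056°
PM1: φ = +56.88361°, λ = -58.85750°
OBS-83→DH9: c = 0.084477 rad, d = 538.20 km
DH9→PM1: c = 0.067612 rad, d = 430.76 km
Total = 538.20 + 430.76 = 968.96 km

969 km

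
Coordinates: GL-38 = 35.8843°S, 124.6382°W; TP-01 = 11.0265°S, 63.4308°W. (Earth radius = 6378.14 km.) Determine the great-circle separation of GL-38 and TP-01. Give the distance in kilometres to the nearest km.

6715 km

Δφ = 24.8578°,  Δλ = 61.2074°
a = sin²(Δφ/2) + cos φ₁ cos φ₂ sin²(Δλ/2) = 0.252434
c = 2·arcsin(√a) = 1.052811 rad = 60.3216°
d = R·c = 6378.14 × 1.052811 = 6715.0 km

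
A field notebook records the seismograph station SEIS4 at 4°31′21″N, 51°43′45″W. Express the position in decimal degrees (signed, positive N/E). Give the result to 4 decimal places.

+4.5225°, -51.7292°

lat: 4.5225° N → +4.5225°
lon: 51.7292° W → -51.7292°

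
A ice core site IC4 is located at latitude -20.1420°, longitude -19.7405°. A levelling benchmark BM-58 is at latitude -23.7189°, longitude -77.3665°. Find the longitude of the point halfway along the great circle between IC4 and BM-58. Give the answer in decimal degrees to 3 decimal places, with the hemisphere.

48.157°W

Bx = cos φ₂ cos Δλ = 0.490215,  By = cos φ₂ sin Δλ = -0.773230
φₘ = atan2(sin φ₁ + sin φ₂, √((cos φ₁ + Bx)² + By²)) = -24.67838°
λₘ = λ₁ + atan2(By, cos φ₁ + Bx) = -48.15731°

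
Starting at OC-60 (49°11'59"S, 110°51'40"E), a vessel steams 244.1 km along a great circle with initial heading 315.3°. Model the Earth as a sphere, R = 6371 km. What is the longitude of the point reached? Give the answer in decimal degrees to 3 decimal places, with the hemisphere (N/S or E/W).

OC-60: φ = -49.19972°, λ = +110.86111°
δ = d/R = 244.1/6371 = 0.038314 rad
φ₂ = arcsin(sin φ₁ cos δ + cos φ₁ sin δ cos θ)
   = arcsin(-0.75699·0.99927 + 0.65342·0.03830·0.71080) = -47.61616°
λ₂ = λ₁ + atan2(sin θ sin δ cos φ₁, cos δ − sin φ₁ sin φ₂) = 108.57040°

108.570°E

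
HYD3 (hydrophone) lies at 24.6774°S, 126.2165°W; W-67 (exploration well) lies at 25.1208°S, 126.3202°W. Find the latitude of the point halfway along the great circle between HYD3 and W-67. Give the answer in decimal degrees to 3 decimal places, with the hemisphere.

24.899°S

Bx = cos φ₂ cos Δλ = 0.905413,  By = cos φ₂ sin Δλ = -0.001639
φₘ = atan2(sin φ₁ + sin φ₂, √((cos φ₁ + Bx)² + By²)) = -24.89911°
λₘ = λ₁ + atan2(By, cos φ₁ + Bx) = -126.26826°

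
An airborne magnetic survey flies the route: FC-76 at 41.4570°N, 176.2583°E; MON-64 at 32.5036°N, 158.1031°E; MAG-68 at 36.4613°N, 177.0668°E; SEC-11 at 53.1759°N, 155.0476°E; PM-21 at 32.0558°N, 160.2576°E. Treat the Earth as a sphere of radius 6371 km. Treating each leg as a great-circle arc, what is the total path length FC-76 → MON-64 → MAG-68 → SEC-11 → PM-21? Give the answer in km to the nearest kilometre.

FC-76→MON-64: c = 0.296555 rad, d = 1889.35 km
MON-64→MAG-68: c = 0.280917 rad, d = 1789.72 km
MAG-68→SEC-11: c = 0.396059 rad, d = 2523.29 km
SEC-11→PM-21: c = 0.374396 rad, d = 2385.28 km
Total = 1889.35 + 1789.72 + 2523.29 + 2385.28 = 8587.65 km

8588 km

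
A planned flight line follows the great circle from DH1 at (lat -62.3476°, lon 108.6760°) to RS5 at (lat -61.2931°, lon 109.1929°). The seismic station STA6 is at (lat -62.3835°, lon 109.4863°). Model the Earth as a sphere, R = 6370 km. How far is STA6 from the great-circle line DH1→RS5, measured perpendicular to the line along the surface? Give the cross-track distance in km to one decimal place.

41.6 km

δ₁₃ = central angle DH1→STA6 = 0.006589 rad  (haversine)
θ₁₃ = bearing DH1→STA6 = 95.815°,  θ₁₂ = bearing DH1→RS5 = 13.262°
dₓₜ = R·arcsin(sin δ₁₃ · sin(θ₁₃ − θ₁₂)) = 6370·arcsin(0.00659·sin(82.554°)) = 41.621 km
|dₓₜ| = 41.621 km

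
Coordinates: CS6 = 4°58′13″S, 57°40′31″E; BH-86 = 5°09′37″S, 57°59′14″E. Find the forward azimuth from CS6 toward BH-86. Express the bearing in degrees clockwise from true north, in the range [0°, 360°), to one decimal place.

121.5°

CS6: φ = -4.97028°, λ = +57.67528°
BH-86: φ = -5.16028°, λ = +57.98722°
Δλ = 0.3119°
y = sin Δλ · cos φ₂ = 0.005422
x = cos φ₁ sin φ₂ − sin φ₁ cos φ₂ cos Δλ = -0.003317
θ = atan2(y, x) = 121.4583° → 121.4583° (mod 360°)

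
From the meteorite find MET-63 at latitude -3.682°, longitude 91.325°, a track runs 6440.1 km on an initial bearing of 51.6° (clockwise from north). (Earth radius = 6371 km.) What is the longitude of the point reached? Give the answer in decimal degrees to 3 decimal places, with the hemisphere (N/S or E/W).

140.989°E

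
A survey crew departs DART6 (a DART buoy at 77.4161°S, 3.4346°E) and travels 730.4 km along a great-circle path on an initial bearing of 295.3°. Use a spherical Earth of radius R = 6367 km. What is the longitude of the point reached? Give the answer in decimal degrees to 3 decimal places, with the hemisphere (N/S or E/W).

δ = d/R = 730.4/6367 = 0.114717 rad
φ₂ = arcsin(sin φ₁ cos δ + cos φ₁ sin δ cos θ)
   = arcsin(-0.97598·0.99343 + 0.21787·0.11447·0.42736) = -73.51732°
λ₂ = λ₁ + atan2(sin θ sin δ cos φ₁, cos δ − sin φ₁ sin φ₂) = -17.95695°

17.957°W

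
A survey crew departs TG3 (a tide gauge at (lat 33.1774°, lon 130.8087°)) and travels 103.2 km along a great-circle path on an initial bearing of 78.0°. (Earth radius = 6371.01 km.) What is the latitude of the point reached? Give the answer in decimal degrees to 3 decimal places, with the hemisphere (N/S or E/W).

δ = d/R = 103.2/6371.01 = 0.016198 rad
φ₂ = arcsin(sin φ₁ cos δ + cos φ₁ sin δ cos θ)
   = arcsin(0.54723·0.99987 + 0.83698·0.01620·0.20791) = 33.36564°
λ₂ = λ₁ + atan2(sin θ sin δ cos φ₁, cos δ − sin φ₁ sin φ₂) = 131.89569°

33.366°N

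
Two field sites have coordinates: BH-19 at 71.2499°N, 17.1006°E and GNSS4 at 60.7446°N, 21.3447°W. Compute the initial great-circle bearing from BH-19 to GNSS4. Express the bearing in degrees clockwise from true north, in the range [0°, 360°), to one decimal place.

Δλ = -38.4453°
y = sin Δλ · cos φ₂ = -0.303860
x = cos φ₁ sin φ₂ − sin φ₁ cos φ₂ cos Δλ = -0.081999
θ = atan2(y, x) = -105.1021° → 254.8979° (mod 360°)

254.9°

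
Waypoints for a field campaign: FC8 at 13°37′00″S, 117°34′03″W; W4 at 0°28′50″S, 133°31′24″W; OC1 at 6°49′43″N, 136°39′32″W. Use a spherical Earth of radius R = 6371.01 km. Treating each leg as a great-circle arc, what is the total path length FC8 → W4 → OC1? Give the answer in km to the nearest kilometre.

3169 km

FC8: φ = -13.61667°, λ = -117.56750°
W4: φ = -0.48056°, λ = -133.52333°
OC1: φ = +6.82861°, λ = -136.65889°
FC8→W4: c = 0.358595 rad, d = 2284.61 km
W4→OC1: c = 0.138764 rad, d = 884.07 km
Total = 2284.61 + 884.07 = 3168.68 km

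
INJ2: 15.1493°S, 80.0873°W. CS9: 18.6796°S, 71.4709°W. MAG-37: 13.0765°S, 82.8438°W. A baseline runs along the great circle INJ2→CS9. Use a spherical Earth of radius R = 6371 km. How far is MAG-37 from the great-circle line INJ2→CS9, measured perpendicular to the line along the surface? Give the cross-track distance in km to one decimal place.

84.9 km

δ₁₃ = central angle INJ2→MAG-37 = 0.059038 rad  (haversine)
θ₁₃ = bearing INJ2→MAG-37 = 307.446°,  θ₁₂ = bearing INJ2→CS9 = 114.397°
dₓₜ = R·arcsin(sin δ₁₃ · sin(θ₁₃ − θ₁₂)) = 6371·arcsin(0.05900·sin(193.049°)) = -84.879 km
|dₓₜ| = 84.879 km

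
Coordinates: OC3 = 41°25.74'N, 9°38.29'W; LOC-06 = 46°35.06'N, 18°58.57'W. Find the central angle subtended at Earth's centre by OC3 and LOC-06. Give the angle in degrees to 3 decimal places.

8.457°

OC3: φ = +41.42900°, λ = -9.63817°
LOC-06: φ = +46.58433°, λ = -18.97617°
Δφ = 5.1553°,  Δλ = -9.3380°
a = sin²(Δφ/2) + cos φ₁ cos φ₂ sin²(Δλ/2) = 0.005437
c = 2·arcsin(√a) = 0.147606 rad = 8.4572°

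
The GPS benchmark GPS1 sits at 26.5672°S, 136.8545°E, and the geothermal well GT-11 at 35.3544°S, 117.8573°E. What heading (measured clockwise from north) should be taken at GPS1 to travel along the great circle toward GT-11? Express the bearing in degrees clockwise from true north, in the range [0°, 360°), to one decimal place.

Δλ = -18.9972°
y = sin Δλ · cos φ₂ = -0.265492
x = cos φ₁ sin φ₂ − sin φ₁ cos φ₂ cos Δλ = -0.172632
θ = atan2(y, x) = -123.0334° → 236.9666° (mod 360°)

237.0°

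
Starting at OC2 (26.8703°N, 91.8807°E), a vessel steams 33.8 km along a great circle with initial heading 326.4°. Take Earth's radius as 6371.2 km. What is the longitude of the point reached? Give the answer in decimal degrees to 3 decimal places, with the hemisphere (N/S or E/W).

91.692°E

δ = d/R = 33.8/6371.2 = 0.005305 rad
φ₂ = arcsin(sin φ₁ cos δ + cos φ₁ sin δ cos θ)
   = arcsin(0.45197·0.99999 + 0.89203·0.00531·0.83292) = 27.12335°
λ₂ = λ₁ + atan2(sin θ sin δ cos φ₁, cos δ − sin φ₁ sin φ₂) = 91.69171°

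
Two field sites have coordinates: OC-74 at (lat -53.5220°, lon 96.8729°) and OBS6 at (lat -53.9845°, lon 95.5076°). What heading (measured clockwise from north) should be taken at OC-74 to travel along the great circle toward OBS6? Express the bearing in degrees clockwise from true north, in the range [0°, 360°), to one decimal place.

239.6°

Δλ = -1.3653°
y = sin Δλ · cos φ₂ = -0.014010
x = cos φ₁ sin φ₂ − sin φ₁ cos φ₂ cos Δλ = -0.008206
θ = atan2(y, x) = -120.3590° → 239.6410° (mod 360°)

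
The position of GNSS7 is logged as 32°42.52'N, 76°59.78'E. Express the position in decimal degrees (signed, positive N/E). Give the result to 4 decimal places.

+32.7087°, +76.9963°

lat: 32.7087° N → +32.7087°
lon: 76.9963° E → +76.9963°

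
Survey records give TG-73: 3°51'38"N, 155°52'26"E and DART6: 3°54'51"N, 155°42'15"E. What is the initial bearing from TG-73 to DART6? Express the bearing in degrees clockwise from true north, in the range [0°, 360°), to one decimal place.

287.6°

TG-73: φ = +3.86056°, λ = +155.87389°
DART6: φ = +3.91417°, λ = +155.70417°
Δλ = -0.1697°
y = sin Δλ · cos φ₂ = -0.002955
x = cos φ₁ sin φ₂ − sin φ₁ cos φ₂ cos Δλ = 0.000936
θ = atan2(y, x) = -72.4263° → 287.5737° (mod 360°)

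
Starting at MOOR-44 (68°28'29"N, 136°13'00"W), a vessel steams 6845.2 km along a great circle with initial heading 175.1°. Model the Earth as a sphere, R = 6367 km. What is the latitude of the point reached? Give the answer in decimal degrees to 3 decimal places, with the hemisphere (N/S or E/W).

6.944°N

MOOR-44: φ = +68.47472°, λ = -136.21667°
δ = d/R = 6845.2/6367 = 1.075106 rad
φ₂ = arcsin(sin φ₁ cos δ + cos φ₁ sin δ cos θ)
   = arcsin(0.93026·0.47564 + 0.36691·0.87964·-0.99635) = 6.94376°
λ₂ = λ₁ + atan2(sin θ sin δ cos φ₁, cos δ − sin φ₁ sin φ₂) = -131.87572°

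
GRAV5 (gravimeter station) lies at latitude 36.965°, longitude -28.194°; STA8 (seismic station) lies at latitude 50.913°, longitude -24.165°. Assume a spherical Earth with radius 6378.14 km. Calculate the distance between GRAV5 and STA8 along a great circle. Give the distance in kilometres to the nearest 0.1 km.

Δφ = 13.9480°,  Δλ = 4.0290°
a = sin²(Δφ/2) + cos φ₁ cos φ₂ sin²(Δλ/2) = 0.015365
c = 2·arcsin(√a) = 0.248551 rad = 14.2409°
d = R·c = 6378.14 × 0.248551 = 1585.3 km

1585.3 km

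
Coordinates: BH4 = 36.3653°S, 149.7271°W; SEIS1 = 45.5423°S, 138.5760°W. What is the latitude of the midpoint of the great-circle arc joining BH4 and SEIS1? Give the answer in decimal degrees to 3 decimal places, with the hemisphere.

Bx = cos φ₂ cos Δλ = 0.687160,  By = cos φ₂ sin Δλ = 0.135452
φₘ = atan2(sin φ₁ + sin φ₂, √((cos φ₁ + Bx)² + By²)) = -41.08769°
λₘ = λ₁ + atan2(By, cos φ₁ + Bx) = -144.54112°

41.088°S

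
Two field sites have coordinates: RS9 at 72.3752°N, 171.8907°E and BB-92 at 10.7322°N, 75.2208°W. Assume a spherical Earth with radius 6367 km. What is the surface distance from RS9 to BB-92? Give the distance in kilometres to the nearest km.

9608 km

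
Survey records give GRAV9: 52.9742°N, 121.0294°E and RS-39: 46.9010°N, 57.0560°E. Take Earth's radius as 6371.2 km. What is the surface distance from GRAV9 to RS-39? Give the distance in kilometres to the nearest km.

4473 km

Δφ = -6.0732°,  Δλ = -63.9734°
a = sin²(Δφ/2) + cos φ₁ cos φ₂ sin²(Δλ/2) = 0.118259
c = 2·arcsin(√a) = 0.702110 rad = 40.2279°
d = R·c = 6371.2 × 0.702110 = 4473.3 km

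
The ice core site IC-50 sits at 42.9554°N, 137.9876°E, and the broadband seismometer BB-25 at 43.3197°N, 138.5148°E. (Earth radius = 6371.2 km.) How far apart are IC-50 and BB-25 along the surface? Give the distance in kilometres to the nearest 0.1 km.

Δφ = 0.3643°,  Δλ = 0.5272°
a = sin²(Δφ/2) + cos φ₁ cos φ₂ sin²(Δλ/2) = 0.000021
c = 2·arcsin(√a) = 0.009247 rad = 0.5298°
d = R·c = 6371.2 × 0.009247 = 58.9 km

58.9 km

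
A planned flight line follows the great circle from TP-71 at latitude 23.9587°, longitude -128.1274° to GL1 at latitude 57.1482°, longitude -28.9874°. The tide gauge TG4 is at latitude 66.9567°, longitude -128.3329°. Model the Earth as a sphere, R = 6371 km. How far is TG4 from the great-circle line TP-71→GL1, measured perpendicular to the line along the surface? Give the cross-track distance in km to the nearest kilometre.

δ₁₃ = central angle TP-71→TG4 = 0.750460 rad  (haversine)
θ₁₃ = bearing TP-71→TG4 = 359.882°,  θ₁₂ = bearing TP-71→GL1 = 33.713°
dₓₜ = R·arcsin(sin δ₁₃ · sin(θ₁₃ − θ₁₂)) = 6371·arcsin(0.68198·sin(326.169°)) = -2481.203 km
|dₓₜ| = 2481.203 km

2481 km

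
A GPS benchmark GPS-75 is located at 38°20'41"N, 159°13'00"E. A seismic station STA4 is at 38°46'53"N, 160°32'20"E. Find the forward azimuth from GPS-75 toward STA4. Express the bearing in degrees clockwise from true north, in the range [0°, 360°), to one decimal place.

66.7°

GPS-75: φ = +38.34472°, λ = +159.21667°
STA4: φ = +38.78139°, λ = +160.53889°
Δλ = 1.3222°
y = sin Δλ · cos φ₂ = 0.017988
x = cos φ₁ sin φ₂ − sin φ₁ cos φ₂ cos Δλ = 0.007750
θ = atan2(y, x) = 66.6916° → 66.6916° (mod 360°)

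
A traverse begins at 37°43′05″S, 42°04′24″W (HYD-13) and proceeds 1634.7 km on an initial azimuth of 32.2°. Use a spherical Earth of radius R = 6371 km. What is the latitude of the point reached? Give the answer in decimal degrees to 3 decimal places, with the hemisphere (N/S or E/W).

HYD-13: φ = -37.71806°, λ = -42.07333°
δ = d/R = 1634.7/6371 = 0.256585 rad
φ₂ = arcsin(sin φ₁ cos δ + cos φ₁ sin δ cos θ)
   = arcsin(-0.61178·0.96726 + 0.79103·0.25378·0.84619) = -24.95321°
λ₂ = λ₁ + atan2(sin θ sin δ cos φ₁, cos δ − sin φ₁ sin φ₂) = -33.49533°

24.953°S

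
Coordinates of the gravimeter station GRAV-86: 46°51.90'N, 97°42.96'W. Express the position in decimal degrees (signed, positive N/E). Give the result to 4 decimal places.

+46.8650°, -97.7160°

lat: 46.8650° N → +46.8650°
lon: 97.7160° W → -97.7160°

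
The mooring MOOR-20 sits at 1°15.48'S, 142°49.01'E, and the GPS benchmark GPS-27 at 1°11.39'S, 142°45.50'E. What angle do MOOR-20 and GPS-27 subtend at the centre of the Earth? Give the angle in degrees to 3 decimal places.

0.090°

MOOR-20: φ = -1.25800°, λ = +142.81683°
GPS-27: φ = -1.18983°, λ = +142.75833°
Δφ = 0.0682°,  Δλ = -0.0585°
a = sin²(Δφ/2) + cos φ₁ cos φ₂ sin²(Δλ/2) = 0.000001
c = 2·arcsin(√a) = 0.001568 rad = 0.0898°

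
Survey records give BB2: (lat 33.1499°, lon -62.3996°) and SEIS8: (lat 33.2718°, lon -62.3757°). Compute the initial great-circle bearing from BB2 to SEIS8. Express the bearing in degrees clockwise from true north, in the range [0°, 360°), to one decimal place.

9.3°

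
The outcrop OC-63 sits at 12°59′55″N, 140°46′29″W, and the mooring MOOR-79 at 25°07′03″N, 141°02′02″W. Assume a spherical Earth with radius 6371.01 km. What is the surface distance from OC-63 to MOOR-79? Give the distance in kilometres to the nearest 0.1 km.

1347.8 km

OC-63: φ = +12.99861°, λ = -140.77472°
MOOR-79: φ = +25.11750°, λ = -141.03389°
Δφ = 12.1189°,  Δλ = -0.2592°
a = sin²(Δφ/2) + cos φ₁ cos φ₂ sin²(Δλ/2) = 0.011147
c = 2·arcsin(√a) = 0.211557 rad = 12.1214°
d = R·c = 6371.01 × 0.211557 = 1347.8 km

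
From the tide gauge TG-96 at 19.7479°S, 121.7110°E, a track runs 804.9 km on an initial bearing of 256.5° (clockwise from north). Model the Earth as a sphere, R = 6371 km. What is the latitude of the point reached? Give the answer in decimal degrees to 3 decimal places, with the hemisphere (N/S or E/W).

21.277°S

δ = d/R = 804.9/6371 = 0.126338 rad
φ₂ = arcsin(sin φ₁ cos δ + cos φ₁ sin δ cos θ)
   = arcsin(-0.33788·0.99203 + 0.94119·0.12600·-0.23345) = -21.27680°
λ₂ = λ₁ + atan2(sin θ sin δ cos φ₁, cos δ − sin φ₁ sin φ₂) = 114.15571°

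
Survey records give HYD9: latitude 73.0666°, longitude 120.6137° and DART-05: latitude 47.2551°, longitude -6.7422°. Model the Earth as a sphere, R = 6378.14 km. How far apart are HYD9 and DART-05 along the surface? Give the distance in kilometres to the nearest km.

6052 km

Δφ = -25.8115°,  Δλ = -127.3559°
a = sin²(Δφ/2) + cos φ₁ cos φ₂ sin²(Δλ/2) = 0.208704
c = 2·arcsin(√a) = 0.948881 rad = 54.3669°
d = R·c = 6378.14 × 0.948881 = 6052.1 km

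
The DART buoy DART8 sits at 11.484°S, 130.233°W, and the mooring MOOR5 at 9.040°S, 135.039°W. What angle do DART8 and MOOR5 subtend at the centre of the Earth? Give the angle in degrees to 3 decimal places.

Δφ = 2.4440°,  Δλ = -4.8060°
a = sin²(Δφ/2) + cos φ₁ cos φ₂ sin²(Δλ/2) = 0.002156
c = 2·arcsin(√a) = 0.092903 rad = 5.3229°

5.323°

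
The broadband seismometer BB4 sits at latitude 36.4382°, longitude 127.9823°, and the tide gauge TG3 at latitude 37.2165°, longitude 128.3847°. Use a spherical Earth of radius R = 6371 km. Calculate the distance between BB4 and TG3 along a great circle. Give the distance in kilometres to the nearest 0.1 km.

93.7 km

Δφ = 0.7783°,  Δλ = 0.4024°
a = sin²(Δφ/2) + cos φ₁ cos φ₂ sin²(Δλ/2) = 0.000054
c = 2·arcsin(√a) = 0.014701 rad = 0.8423°
d = R·c = 6371 × 0.014701 = 93.7 km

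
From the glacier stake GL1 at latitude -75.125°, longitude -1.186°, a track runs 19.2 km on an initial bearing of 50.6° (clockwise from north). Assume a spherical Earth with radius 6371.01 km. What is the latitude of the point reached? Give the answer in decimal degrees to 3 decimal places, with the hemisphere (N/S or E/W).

75.015°S

δ = d/R = 19.2/6371.01 = 0.003014 rad
φ₂ = arcsin(sin φ₁ cos δ + cos φ₁ sin δ cos θ)
   = arcsin(-0.96649·1.00000 + 0.25671·0.00301·0.63473) = -75.01482°
λ₂ = λ₁ + atan2(sin θ sin δ cos φ₁, cos δ − sin φ₁ sin φ₂) = -0.66997°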